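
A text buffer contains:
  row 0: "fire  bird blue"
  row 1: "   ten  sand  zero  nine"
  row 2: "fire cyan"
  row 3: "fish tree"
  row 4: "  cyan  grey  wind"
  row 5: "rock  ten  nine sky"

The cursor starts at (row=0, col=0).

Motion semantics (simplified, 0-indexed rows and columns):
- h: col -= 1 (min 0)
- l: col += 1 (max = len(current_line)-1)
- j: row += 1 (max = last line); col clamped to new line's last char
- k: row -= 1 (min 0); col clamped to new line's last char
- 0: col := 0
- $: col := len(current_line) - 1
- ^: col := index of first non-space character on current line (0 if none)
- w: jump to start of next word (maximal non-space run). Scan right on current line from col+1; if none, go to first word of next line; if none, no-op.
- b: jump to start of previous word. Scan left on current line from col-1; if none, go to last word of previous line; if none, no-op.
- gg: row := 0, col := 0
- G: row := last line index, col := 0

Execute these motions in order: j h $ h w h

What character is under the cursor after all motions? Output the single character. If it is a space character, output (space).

Answer: f

Derivation:
After 1 (j): row=1 col=0 char='_'
After 2 (h): row=1 col=0 char='_'
After 3 ($): row=1 col=23 char='e'
After 4 (h): row=1 col=22 char='n'
After 5 (w): row=2 col=0 char='f'
After 6 (h): row=2 col=0 char='f'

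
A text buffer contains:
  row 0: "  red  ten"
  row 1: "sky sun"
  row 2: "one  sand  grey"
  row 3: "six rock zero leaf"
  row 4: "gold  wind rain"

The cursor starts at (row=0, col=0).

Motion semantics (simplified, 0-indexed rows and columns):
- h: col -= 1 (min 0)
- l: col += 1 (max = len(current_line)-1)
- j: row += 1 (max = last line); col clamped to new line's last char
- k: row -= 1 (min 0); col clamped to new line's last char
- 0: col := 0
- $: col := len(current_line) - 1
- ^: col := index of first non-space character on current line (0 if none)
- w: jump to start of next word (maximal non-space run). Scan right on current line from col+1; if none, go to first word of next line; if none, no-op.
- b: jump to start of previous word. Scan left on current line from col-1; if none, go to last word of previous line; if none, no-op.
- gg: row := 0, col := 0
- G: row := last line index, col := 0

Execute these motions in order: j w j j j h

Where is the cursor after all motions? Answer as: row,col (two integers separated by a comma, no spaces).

Answer: 4,3

Derivation:
After 1 (j): row=1 col=0 char='s'
After 2 (w): row=1 col=4 char='s'
After 3 (j): row=2 col=4 char='_'
After 4 (j): row=3 col=4 char='r'
After 5 (j): row=4 col=4 char='_'
After 6 (h): row=4 col=3 char='d'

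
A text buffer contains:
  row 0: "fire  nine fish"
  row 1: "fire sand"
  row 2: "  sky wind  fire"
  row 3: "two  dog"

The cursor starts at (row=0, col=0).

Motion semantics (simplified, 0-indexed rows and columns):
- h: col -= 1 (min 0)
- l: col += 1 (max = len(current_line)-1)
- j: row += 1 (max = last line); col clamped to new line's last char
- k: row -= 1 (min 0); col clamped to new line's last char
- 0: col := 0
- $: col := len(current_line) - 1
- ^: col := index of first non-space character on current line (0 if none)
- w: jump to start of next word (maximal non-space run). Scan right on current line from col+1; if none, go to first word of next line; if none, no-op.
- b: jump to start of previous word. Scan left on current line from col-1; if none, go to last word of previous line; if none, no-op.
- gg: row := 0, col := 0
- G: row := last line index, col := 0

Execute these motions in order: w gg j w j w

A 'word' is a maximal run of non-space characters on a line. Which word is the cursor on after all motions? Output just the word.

Answer: wind

Derivation:
After 1 (w): row=0 col=6 char='n'
After 2 (gg): row=0 col=0 char='f'
After 3 (j): row=1 col=0 char='f'
After 4 (w): row=1 col=5 char='s'
After 5 (j): row=2 col=5 char='_'
After 6 (w): row=2 col=6 char='w'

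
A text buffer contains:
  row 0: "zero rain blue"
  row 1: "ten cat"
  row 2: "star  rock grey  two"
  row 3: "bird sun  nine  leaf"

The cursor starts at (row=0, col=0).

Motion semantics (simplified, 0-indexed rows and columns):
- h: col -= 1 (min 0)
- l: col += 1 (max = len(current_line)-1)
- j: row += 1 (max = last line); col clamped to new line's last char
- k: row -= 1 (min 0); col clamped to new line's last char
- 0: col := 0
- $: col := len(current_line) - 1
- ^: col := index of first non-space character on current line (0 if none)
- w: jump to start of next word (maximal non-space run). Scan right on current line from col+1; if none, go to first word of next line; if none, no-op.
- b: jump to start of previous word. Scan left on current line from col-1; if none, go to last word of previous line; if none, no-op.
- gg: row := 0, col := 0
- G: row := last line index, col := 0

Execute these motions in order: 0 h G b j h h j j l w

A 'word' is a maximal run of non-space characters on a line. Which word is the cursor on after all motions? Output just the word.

Answer: leaf

Derivation:
After 1 (0): row=0 col=0 char='z'
After 2 (h): row=0 col=0 char='z'
After 3 (G): row=3 col=0 char='b'
After 4 (b): row=2 col=17 char='t'
After 5 (j): row=3 col=17 char='e'
After 6 (h): row=3 col=16 char='l'
After 7 (h): row=3 col=15 char='_'
After 8 (j): row=3 col=15 char='_'
After 9 (j): row=3 col=15 char='_'
After 10 (l): row=3 col=16 char='l'
After 11 (w): row=3 col=16 char='l'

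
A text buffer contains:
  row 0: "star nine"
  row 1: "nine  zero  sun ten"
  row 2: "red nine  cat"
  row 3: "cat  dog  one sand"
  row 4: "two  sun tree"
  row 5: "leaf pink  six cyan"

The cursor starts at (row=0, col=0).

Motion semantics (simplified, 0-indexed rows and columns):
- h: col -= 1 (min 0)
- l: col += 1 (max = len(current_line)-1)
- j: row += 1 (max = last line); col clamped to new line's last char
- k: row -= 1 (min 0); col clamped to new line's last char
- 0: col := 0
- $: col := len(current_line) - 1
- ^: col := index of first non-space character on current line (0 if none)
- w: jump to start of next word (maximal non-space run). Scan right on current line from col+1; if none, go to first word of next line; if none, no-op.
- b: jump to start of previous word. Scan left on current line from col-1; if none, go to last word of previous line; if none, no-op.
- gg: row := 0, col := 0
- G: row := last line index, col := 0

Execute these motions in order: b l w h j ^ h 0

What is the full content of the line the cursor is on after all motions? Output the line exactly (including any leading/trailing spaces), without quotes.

Answer: nine  zero  sun ten

Derivation:
After 1 (b): row=0 col=0 char='s'
After 2 (l): row=0 col=1 char='t'
After 3 (w): row=0 col=5 char='n'
After 4 (h): row=0 col=4 char='_'
After 5 (j): row=1 col=4 char='_'
After 6 (^): row=1 col=0 char='n'
After 7 (h): row=1 col=0 char='n'
After 8 (0): row=1 col=0 char='n'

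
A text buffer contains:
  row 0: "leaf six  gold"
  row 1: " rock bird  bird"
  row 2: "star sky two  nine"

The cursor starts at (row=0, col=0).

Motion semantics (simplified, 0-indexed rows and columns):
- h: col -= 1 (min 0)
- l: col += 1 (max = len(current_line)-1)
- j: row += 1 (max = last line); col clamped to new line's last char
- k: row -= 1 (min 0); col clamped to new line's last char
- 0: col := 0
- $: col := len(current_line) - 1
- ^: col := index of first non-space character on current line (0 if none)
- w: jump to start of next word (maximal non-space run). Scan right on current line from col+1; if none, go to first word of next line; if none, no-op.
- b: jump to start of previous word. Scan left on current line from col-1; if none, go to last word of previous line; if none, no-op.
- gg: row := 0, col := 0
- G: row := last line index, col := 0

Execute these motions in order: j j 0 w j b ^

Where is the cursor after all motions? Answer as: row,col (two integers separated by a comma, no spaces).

After 1 (j): row=1 col=0 char='_'
After 2 (j): row=2 col=0 char='s'
After 3 (0): row=2 col=0 char='s'
After 4 (w): row=2 col=5 char='s'
After 5 (j): row=2 col=5 char='s'
After 6 (b): row=2 col=0 char='s'
After 7 (^): row=2 col=0 char='s'

Answer: 2,0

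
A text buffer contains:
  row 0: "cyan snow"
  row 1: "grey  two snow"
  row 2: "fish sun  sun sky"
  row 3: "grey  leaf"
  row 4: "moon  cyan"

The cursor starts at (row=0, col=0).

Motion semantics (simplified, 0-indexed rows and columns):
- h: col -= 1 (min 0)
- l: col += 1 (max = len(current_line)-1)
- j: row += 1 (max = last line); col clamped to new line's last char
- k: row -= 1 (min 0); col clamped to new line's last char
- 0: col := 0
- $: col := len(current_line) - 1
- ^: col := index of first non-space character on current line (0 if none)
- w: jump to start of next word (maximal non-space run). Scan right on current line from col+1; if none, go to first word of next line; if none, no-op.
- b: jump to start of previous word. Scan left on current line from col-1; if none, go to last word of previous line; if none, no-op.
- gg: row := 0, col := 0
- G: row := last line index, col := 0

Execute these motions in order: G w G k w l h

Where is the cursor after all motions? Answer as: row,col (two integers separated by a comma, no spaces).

After 1 (G): row=4 col=0 char='m'
After 2 (w): row=4 col=6 char='c'
After 3 (G): row=4 col=0 char='m'
After 4 (k): row=3 col=0 char='g'
After 5 (w): row=3 col=6 char='l'
After 6 (l): row=3 col=7 char='e'
After 7 (h): row=3 col=6 char='l'

Answer: 3,6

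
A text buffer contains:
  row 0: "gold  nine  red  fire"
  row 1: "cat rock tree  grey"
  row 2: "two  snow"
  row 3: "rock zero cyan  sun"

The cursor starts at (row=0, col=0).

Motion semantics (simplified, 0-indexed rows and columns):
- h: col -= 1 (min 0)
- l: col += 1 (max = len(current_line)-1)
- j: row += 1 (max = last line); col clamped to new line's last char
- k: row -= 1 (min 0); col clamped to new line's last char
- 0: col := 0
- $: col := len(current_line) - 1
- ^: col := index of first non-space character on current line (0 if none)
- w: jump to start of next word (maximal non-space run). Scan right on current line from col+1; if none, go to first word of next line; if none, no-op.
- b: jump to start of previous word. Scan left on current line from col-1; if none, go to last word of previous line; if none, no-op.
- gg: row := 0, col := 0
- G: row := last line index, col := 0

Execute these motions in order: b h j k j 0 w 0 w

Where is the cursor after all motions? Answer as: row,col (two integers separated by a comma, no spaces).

Answer: 1,4

Derivation:
After 1 (b): row=0 col=0 char='g'
After 2 (h): row=0 col=0 char='g'
After 3 (j): row=1 col=0 char='c'
After 4 (k): row=0 col=0 char='g'
After 5 (j): row=1 col=0 char='c'
After 6 (0): row=1 col=0 char='c'
After 7 (w): row=1 col=4 char='r'
After 8 (0): row=1 col=0 char='c'
After 9 (w): row=1 col=4 char='r'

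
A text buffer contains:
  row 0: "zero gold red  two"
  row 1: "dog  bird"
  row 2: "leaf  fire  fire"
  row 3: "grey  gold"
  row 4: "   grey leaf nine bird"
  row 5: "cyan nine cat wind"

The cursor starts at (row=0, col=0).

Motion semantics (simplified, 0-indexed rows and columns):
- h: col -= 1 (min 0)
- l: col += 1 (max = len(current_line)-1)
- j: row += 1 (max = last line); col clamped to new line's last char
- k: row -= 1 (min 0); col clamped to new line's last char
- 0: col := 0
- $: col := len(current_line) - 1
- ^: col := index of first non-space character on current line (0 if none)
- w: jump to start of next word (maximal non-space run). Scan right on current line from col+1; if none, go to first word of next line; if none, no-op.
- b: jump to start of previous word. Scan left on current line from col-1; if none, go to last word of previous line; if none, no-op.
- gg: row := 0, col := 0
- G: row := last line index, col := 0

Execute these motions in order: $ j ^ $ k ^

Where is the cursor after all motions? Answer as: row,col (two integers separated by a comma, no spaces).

After 1 ($): row=0 col=17 char='o'
After 2 (j): row=1 col=8 char='d'
After 3 (^): row=1 col=0 char='d'
After 4 ($): row=1 col=8 char='d'
After 5 (k): row=0 col=8 char='d'
After 6 (^): row=0 col=0 char='z'

Answer: 0,0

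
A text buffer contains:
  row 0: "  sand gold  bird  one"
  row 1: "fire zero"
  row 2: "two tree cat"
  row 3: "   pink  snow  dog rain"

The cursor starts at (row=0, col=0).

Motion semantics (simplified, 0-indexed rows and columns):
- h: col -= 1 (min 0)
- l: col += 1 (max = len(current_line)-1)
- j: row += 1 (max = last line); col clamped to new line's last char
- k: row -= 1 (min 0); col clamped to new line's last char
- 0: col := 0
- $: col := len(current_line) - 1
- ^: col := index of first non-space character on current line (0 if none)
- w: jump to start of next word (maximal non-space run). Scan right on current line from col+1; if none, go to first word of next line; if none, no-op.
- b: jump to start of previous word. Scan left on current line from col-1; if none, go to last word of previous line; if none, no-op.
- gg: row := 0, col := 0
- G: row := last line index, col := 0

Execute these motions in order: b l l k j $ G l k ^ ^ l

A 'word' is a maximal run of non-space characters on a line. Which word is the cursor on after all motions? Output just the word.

Answer: two

Derivation:
After 1 (b): row=0 col=0 char='_'
After 2 (l): row=0 col=1 char='_'
After 3 (l): row=0 col=2 char='s'
After 4 (k): row=0 col=2 char='s'
After 5 (j): row=1 col=2 char='r'
After 6 ($): row=1 col=8 char='o'
After 7 (G): row=3 col=0 char='_'
After 8 (l): row=3 col=1 char='_'
After 9 (k): row=2 col=1 char='w'
After 10 (^): row=2 col=0 char='t'
After 11 (^): row=2 col=0 char='t'
After 12 (l): row=2 col=1 char='w'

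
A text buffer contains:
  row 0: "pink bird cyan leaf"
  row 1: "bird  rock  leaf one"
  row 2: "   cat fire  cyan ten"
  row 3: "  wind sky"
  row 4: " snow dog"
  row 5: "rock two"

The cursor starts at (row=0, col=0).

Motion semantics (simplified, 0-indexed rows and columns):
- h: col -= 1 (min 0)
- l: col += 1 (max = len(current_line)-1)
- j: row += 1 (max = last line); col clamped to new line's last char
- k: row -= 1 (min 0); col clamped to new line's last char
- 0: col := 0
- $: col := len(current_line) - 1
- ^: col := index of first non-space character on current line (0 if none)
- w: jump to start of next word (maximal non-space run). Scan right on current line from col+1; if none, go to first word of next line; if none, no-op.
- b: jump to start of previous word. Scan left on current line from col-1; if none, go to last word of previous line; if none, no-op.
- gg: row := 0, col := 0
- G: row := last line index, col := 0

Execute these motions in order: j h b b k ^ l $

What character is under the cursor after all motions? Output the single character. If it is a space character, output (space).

Answer: f

Derivation:
After 1 (j): row=1 col=0 char='b'
After 2 (h): row=1 col=0 char='b'
After 3 (b): row=0 col=15 char='l'
After 4 (b): row=0 col=10 char='c'
After 5 (k): row=0 col=10 char='c'
After 6 (^): row=0 col=0 char='p'
After 7 (l): row=0 col=1 char='i'
After 8 ($): row=0 col=18 char='f'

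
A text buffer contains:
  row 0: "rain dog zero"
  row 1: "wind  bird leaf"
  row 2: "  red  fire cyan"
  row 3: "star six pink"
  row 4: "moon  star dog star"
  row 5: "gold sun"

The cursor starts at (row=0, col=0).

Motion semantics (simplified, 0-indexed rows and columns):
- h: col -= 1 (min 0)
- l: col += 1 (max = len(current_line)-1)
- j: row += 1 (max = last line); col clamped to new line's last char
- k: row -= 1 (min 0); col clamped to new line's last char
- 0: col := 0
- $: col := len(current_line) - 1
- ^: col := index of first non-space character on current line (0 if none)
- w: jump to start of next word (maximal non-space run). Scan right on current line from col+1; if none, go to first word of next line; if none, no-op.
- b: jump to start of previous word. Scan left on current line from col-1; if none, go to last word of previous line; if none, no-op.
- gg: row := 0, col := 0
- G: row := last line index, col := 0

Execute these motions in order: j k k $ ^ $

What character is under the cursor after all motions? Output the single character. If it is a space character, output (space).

After 1 (j): row=1 col=0 char='w'
After 2 (k): row=0 col=0 char='r'
After 3 (k): row=0 col=0 char='r'
After 4 ($): row=0 col=12 char='o'
After 5 (^): row=0 col=0 char='r'
After 6 ($): row=0 col=12 char='o'

Answer: o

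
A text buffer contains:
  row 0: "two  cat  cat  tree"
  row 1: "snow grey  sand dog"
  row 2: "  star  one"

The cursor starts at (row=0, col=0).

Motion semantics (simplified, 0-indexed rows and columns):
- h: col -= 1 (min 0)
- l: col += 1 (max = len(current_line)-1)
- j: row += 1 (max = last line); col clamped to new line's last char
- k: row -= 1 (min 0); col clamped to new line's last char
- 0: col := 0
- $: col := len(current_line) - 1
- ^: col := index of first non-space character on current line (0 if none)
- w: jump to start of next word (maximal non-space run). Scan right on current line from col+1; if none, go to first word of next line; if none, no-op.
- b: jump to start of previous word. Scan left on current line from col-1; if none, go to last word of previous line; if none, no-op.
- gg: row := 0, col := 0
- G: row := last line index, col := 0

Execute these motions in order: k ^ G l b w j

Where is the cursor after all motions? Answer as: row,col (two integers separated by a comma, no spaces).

Answer: 2,2

Derivation:
After 1 (k): row=0 col=0 char='t'
After 2 (^): row=0 col=0 char='t'
After 3 (G): row=2 col=0 char='_'
After 4 (l): row=2 col=1 char='_'
After 5 (b): row=1 col=16 char='d'
After 6 (w): row=2 col=2 char='s'
After 7 (j): row=2 col=2 char='s'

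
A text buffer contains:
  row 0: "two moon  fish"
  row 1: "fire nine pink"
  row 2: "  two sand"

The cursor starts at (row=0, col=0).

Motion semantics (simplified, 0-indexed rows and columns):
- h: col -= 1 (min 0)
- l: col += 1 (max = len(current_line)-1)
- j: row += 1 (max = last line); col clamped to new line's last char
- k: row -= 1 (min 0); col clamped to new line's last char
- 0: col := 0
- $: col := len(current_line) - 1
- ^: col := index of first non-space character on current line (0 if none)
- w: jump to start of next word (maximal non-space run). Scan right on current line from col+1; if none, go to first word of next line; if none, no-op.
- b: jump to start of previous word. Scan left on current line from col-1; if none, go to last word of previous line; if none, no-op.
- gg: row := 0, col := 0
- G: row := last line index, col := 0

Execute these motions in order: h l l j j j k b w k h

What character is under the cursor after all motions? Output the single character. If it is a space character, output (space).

Answer: m

Derivation:
After 1 (h): row=0 col=0 char='t'
After 2 (l): row=0 col=1 char='w'
After 3 (l): row=0 col=2 char='o'
After 4 (j): row=1 col=2 char='r'
After 5 (j): row=2 col=2 char='t'
After 6 (j): row=2 col=2 char='t'
After 7 (k): row=1 col=2 char='r'
After 8 (b): row=1 col=0 char='f'
After 9 (w): row=1 col=5 char='n'
After 10 (k): row=0 col=5 char='o'
After 11 (h): row=0 col=4 char='m'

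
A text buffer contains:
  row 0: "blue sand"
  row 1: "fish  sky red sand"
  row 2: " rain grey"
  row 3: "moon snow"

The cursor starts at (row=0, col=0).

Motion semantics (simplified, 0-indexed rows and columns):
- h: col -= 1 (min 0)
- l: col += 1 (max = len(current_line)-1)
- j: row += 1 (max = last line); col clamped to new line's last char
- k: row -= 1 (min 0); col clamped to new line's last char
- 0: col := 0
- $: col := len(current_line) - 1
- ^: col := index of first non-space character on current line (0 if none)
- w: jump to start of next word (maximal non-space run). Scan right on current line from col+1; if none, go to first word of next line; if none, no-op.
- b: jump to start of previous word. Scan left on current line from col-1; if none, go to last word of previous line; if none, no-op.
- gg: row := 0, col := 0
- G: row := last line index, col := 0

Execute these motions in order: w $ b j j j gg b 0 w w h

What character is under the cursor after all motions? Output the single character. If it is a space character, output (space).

After 1 (w): row=0 col=5 char='s'
After 2 ($): row=0 col=8 char='d'
After 3 (b): row=0 col=5 char='s'
After 4 (j): row=1 col=5 char='_'
After 5 (j): row=2 col=5 char='_'
After 6 (j): row=3 col=5 char='s'
After 7 (gg): row=0 col=0 char='b'
After 8 (b): row=0 col=0 char='b'
After 9 (0): row=0 col=0 char='b'
After 10 (w): row=0 col=5 char='s'
After 11 (w): row=1 col=0 char='f'
After 12 (h): row=1 col=0 char='f'

Answer: f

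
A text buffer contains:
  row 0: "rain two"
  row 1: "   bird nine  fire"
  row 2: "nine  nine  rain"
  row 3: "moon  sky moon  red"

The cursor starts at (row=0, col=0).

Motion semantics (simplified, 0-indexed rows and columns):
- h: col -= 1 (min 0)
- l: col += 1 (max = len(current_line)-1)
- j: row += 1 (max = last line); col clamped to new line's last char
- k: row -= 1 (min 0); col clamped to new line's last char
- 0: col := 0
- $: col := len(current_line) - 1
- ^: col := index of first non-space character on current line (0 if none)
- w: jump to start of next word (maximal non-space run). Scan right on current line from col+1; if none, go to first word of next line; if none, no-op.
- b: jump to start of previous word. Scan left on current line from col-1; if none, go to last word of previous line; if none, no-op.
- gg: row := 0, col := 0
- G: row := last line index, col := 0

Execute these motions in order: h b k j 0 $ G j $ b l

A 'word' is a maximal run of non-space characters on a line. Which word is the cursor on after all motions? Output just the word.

Answer: red

Derivation:
After 1 (h): row=0 col=0 char='r'
After 2 (b): row=0 col=0 char='r'
After 3 (k): row=0 col=0 char='r'
After 4 (j): row=1 col=0 char='_'
After 5 (0): row=1 col=0 char='_'
After 6 ($): row=1 col=17 char='e'
After 7 (G): row=3 col=0 char='m'
After 8 (j): row=3 col=0 char='m'
After 9 ($): row=3 col=18 char='d'
After 10 (b): row=3 col=16 char='r'
After 11 (l): row=3 col=17 char='e'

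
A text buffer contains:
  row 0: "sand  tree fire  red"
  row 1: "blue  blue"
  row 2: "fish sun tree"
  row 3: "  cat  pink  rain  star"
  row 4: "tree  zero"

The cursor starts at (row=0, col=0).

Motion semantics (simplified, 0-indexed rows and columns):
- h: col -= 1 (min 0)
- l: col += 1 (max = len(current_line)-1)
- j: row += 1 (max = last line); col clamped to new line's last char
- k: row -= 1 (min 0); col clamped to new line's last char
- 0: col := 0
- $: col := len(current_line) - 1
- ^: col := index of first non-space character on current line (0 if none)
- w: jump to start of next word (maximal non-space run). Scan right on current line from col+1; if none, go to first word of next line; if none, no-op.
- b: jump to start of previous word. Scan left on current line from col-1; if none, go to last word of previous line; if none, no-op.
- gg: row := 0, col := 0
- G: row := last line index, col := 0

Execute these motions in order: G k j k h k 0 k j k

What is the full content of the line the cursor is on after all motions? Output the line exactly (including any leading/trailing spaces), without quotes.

After 1 (G): row=4 col=0 char='t'
After 2 (k): row=3 col=0 char='_'
After 3 (j): row=4 col=0 char='t'
After 4 (k): row=3 col=0 char='_'
After 5 (h): row=3 col=0 char='_'
After 6 (k): row=2 col=0 char='f'
After 7 (0): row=2 col=0 char='f'
After 8 (k): row=1 col=0 char='b'
After 9 (j): row=2 col=0 char='f'
After 10 (k): row=1 col=0 char='b'

Answer: blue  blue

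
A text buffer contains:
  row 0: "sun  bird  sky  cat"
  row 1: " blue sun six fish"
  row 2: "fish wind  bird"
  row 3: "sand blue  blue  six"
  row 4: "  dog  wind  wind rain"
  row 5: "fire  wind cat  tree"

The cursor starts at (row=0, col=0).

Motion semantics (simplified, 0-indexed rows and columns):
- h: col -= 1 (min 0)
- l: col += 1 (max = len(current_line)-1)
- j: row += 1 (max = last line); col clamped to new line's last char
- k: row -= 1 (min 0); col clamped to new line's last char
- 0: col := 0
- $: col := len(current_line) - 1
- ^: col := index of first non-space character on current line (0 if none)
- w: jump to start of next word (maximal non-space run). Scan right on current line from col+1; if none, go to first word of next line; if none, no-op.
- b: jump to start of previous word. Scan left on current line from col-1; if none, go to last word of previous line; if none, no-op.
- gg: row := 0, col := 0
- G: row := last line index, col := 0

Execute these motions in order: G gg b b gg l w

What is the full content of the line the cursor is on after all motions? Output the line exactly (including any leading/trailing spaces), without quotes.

Answer: sun  bird  sky  cat

Derivation:
After 1 (G): row=5 col=0 char='f'
After 2 (gg): row=0 col=0 char='s'
After 3 (b): row=0 col=0 char='s'
After 4 (b): row=0 col=0 char='s'
After 5 (gg): row=0 col=0 char='s'
After 6 (l): row=0 col=1 char='u'
After 7 (w): row=0 col=5 char='b'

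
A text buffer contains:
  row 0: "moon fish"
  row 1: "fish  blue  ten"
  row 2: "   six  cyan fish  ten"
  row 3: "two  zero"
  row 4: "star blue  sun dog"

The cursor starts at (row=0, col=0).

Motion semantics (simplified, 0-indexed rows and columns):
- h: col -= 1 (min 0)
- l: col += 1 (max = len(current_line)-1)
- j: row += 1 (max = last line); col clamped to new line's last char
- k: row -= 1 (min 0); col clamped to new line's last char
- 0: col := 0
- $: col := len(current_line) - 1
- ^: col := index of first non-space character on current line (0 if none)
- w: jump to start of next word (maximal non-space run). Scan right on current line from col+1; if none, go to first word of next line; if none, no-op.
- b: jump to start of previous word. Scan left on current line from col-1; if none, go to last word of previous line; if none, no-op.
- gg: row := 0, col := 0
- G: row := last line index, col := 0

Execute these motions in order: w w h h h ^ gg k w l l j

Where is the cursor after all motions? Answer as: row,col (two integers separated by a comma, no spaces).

Answer: 1,7

Derivation:
After 1 (w): row=0 col=5 char='f'
After 2 (w): row=1 col=0 char='f'
After 3 (h): row=1 col=0 char='f'
After 4 (h): row=1 col=0 char='f'
After 5 (h): row=1 col=0 char='f'
After 6 (^): row=1 col=0 char='f'
After 7 (gg): row=0 col=0 char='m'
After 8 (k): row=0 col=0 char='m'
After 9 (w): row=0 col=5 char='f'
After 10 (l): row=0 col=6 char='i'
After 11 (l): row=0 col=7 char='s'
After 12 (j): row=1 col=7 char='l'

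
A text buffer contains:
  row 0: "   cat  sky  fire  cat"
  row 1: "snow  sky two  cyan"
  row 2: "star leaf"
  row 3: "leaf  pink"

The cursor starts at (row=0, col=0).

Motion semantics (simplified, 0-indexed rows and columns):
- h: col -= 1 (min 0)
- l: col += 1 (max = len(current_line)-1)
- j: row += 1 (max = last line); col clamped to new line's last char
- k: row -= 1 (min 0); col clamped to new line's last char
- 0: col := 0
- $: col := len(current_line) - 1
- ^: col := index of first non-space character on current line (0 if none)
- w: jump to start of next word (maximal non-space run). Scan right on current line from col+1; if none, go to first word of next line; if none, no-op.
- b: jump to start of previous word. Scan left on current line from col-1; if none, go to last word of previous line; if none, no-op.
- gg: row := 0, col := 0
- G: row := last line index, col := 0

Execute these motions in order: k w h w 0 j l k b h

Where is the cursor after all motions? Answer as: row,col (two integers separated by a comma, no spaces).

Answer: 0,0

Derivation:
After 1 (k): row=0 col=0 char='_'
After 2 (w): row=0 col=3 char='c'
After 3 (h): row=0 col=2 char='_'
After 4 (w): row=0 col=3 char='c'
After 5 (0): row=0 col=0 char='_'
After 6 (j): row=1 col=0 char='s'
After 7 (l): row=1 col=1 char='n'
After 8 (k): row=0 col=1 char='_'
After 9 (b): row=0 col=1 char='_'
After 10 (h): row=0 col=0 char='_'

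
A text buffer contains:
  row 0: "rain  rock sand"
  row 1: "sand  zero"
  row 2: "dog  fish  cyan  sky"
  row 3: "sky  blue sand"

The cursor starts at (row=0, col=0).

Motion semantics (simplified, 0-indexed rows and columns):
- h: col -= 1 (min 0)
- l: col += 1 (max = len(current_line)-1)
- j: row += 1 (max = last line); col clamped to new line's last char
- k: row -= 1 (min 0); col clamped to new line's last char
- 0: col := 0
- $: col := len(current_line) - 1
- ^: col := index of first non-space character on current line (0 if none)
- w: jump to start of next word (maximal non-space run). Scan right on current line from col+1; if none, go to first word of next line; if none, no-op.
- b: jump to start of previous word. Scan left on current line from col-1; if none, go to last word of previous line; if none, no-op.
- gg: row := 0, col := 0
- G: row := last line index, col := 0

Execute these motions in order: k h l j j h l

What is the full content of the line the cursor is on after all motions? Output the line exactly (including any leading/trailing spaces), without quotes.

Answer: dog  fish  cyan  sky

Derivation:
After 1 (k): row=0 col=0 char='r'
After 2 (h): row=0 col=0 char='r'
After 3 (l): row=0 col=1 char='a'
After 4 (j): row=1 col=1 char='a'
After 5 (j): row=2 col=1 char='o'
After 6 (h): row=2 col=0 char='d'
After 7 (l): row=2 col=1 char='o'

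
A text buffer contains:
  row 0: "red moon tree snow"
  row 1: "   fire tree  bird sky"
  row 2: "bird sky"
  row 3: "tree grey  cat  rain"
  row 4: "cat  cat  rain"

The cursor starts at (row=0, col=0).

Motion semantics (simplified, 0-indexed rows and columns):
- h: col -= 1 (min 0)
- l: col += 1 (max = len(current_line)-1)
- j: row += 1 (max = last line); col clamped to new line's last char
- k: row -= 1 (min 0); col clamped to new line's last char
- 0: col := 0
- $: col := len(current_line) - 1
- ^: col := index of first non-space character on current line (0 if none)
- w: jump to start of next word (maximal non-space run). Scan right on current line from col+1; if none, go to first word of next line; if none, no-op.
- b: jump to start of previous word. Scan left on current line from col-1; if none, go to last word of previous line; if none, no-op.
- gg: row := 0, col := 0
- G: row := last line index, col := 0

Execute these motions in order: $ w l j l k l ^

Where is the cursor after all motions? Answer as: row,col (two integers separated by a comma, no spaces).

Answer: 1,3

Derivation:
After 1 ($): row=0 col=17 char='w'
After 2 (w): row=1 col=3 char='f'
After 3 (l): row=1 col=4 char='i'
After 4 (j): row=2 col=4 char='_'
After 5 (l): row=2 col=5 char='s'
After 6 (k): row=1 col=5 char='r'
After 7 (l): row=1 col=6 char='e'
After 8 (^): row=1 col=3 char='f'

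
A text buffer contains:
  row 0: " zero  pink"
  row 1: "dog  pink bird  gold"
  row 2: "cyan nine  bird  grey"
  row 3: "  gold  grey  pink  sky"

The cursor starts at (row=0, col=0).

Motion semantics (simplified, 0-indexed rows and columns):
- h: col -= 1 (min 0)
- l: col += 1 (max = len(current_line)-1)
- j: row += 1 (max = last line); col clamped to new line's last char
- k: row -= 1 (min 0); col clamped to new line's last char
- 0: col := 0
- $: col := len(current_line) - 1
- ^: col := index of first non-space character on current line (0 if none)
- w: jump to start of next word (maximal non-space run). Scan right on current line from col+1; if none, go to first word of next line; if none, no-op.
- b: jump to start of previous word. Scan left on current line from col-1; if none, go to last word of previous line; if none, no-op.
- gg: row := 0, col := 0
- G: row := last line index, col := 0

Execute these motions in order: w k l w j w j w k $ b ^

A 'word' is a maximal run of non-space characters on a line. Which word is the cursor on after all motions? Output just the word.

Answer: dog

Derivation:
After 1 (w): row=0 col=1 char='z'
After 2 (k): row=0 col=1 char='z'
After 3 (l): row=0 col=2 char='e'
After 4 (w): row=0 col=7 char='p'
After 5 (j): row=1 col=7 char='n'
After 6 (w): row=1 col=10 char='b'
After 7 (j): row=2 col=10 char='_'
After 8 (w): row=2 col=11 char='b'
After 9 (k): row=1 col=11 char='i'
After 10 ($): row=1 col=19 char='d'
After 11 (b): row=1 col=16 char='g'
After 12 (^): row=1 col=0 char='d'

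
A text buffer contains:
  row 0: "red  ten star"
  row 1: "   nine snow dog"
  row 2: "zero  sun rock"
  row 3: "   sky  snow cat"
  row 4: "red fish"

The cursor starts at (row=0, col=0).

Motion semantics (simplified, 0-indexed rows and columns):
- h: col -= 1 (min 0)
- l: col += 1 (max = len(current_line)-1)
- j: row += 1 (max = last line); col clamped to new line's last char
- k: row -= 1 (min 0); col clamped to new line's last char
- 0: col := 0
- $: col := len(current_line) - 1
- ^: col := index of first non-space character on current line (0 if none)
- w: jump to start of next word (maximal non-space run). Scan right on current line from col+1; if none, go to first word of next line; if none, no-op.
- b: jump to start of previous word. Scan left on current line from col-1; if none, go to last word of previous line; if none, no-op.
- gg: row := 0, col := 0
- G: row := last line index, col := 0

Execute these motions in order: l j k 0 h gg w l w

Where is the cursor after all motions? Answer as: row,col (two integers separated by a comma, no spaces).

After 1 (l): row=0 col=1 char='e'
After 2 (j): row=1 col=1 char='_'
After 3 (k): row=0 col=1 char='e'
After 4 (0): row=0 col=0 char='r'
After 5 (h): row=0 col=0 char='r'
After 6 (gg): row=0 col=0 char='r'
After 7 (w): row=0 col=5 char='t'
After 8 (l): row=0 col=6 char='e'
After 9 (w): row=0 col=9 char='s'

Answer: 0,9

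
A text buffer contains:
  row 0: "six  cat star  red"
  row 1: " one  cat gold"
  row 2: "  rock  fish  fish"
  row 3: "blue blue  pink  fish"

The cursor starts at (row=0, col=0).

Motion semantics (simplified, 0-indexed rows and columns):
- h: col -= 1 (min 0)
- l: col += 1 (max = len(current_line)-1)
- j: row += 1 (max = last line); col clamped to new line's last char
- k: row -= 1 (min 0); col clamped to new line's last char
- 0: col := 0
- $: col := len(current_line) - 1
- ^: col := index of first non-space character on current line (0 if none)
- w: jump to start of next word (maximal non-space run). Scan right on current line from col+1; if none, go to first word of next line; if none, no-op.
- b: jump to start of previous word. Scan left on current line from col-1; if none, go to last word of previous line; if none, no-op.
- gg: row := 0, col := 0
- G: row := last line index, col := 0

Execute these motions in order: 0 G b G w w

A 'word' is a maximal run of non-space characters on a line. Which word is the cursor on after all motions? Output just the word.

Answer: pink

Derivation:
After 1 (0): row=0 col=0 char='s'
After 2 (G): row=3 col=0 char='b'
After 3 (b): row=2 col=14 char='f'
After 4 (G): row=3 col=0 char='b'
After 5 (w): row=3 col=5 char='b'
After 6 (w): row=3 col=11 char='p'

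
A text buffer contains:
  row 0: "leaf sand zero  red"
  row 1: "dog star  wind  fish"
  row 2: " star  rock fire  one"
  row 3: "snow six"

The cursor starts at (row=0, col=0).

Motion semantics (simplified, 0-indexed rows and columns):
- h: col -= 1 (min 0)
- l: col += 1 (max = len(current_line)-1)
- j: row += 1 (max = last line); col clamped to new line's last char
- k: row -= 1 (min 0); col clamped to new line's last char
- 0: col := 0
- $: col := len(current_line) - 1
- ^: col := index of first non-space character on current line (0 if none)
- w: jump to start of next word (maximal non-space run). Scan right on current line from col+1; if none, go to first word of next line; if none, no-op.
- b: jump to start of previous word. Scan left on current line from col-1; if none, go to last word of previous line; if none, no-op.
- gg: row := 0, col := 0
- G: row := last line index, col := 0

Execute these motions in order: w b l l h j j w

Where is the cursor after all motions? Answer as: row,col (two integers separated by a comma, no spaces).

After 1 (w): row=0 col=5 char='s'
After 2 (b): row=0 col=0 char='l'
After 3 (l): row=0 col=1 char='e'
After 4 (l): row=0 col=2 char='a'
After 5 (h): row=0 col=1 char='e'
After 6 (j): row=1 col=1 char='o'
After 7 (j): row=2 col=1 char='s'
After 8 (w): row=2 col=7 char='r'

Answer: 2,7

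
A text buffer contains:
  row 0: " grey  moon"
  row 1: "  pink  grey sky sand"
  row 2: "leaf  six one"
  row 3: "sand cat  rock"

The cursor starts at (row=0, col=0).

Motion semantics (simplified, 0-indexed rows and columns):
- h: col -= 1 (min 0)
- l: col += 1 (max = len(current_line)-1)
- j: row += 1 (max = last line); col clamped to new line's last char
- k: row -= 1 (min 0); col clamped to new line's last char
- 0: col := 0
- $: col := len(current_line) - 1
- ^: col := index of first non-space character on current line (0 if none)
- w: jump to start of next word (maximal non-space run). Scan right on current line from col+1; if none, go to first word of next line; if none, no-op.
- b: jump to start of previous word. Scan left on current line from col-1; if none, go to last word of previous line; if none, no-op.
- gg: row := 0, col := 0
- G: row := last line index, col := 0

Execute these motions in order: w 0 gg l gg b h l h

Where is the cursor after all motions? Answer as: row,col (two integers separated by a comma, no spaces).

Answer: 0,0

Derivation:
After 1 (w): row=0 col=1 char='g'
After 2 (0): row=0 col=0 char='_'
After 3 (gg): row=0 col=0 char='_'
After 4 (l): row=0 col=1 char='g'
After 5 (gg): row=0 col=0 char='_'
After 6 (b): row=0 col=0 char='_'
After 7 (h): row=0 col=0 char='_'
After 8 (l): row=0 col=1 char='g'
After 9 (h): row=0 col=0 char='_'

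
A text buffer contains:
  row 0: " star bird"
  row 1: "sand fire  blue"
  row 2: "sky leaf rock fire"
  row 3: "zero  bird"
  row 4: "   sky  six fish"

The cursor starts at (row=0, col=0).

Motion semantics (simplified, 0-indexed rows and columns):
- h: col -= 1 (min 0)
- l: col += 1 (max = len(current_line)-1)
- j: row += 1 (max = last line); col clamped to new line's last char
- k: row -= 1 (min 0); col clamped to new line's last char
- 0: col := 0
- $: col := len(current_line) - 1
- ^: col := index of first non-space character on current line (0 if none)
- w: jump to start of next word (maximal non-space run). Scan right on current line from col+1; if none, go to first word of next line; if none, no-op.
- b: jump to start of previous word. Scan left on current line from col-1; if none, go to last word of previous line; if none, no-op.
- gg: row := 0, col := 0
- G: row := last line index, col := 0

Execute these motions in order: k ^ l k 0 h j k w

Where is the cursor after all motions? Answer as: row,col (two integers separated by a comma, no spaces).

Answer: 0,1

Derivation:
After 1 (k): row=0 col=0 char='_'
After 2 (^): row=0 col=1 char='s'
After 3 (l): row=0 col=2 char='t'
After 4 (k): row=0 col=2 char='t'
After 5 (0): row=0 col=0 char='_'
After 6 (h): row=0 col=0 char='_'
After 7 (j): row=1 col=0 char='s'
After 8 (k): row=0 col=0 char='_'
After 9 (w): row=0 col=1 char='s'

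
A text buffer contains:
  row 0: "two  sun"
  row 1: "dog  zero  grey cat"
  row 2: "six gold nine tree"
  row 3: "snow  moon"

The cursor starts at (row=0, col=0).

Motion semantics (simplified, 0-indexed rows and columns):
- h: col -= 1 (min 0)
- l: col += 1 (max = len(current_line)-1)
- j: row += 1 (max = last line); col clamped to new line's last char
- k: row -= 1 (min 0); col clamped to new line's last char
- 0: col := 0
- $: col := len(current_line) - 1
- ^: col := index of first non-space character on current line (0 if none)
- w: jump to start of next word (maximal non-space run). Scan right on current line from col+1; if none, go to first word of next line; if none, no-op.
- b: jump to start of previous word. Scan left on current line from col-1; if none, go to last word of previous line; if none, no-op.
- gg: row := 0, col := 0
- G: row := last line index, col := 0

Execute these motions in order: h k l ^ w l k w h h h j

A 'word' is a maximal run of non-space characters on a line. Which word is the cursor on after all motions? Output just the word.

Answer: six

Derivation:
After 1 (h): row=0 col=0 char='t'
After 2 (k): row=0 col=0 char='t'
After 3 (l): row=0 col=1 char='w'
After 4 (^): row=0 col=0 char='t'
After 5 (w): row=0 col=5 char='s'
After 6 (l): row=0 col=6 char='u'
After 7 (k): row=0 col=6 char='u'
After 8 (w): row=1 col=0 char='d'
After 9 (h): row=1 col=0 char='d'
After 10 (h): row=1 col=0 char='d'
After 11 (h): row=1 col=0 char='d'
After 12 (j): row=2 col=0 char='s'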